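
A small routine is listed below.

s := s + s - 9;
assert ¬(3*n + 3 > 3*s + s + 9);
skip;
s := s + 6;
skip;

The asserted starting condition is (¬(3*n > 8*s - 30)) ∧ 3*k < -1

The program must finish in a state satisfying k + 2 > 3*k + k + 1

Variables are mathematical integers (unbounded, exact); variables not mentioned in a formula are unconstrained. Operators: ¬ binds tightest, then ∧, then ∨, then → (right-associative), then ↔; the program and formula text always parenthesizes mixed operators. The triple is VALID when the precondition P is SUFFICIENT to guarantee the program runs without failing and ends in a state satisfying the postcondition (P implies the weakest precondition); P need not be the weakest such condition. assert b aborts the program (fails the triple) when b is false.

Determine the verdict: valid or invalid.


Working backward. After the program, the postcondition k + 2 > 3*k + k + 1 must hold; in canonical form it is 3*k < 1.
Before skip: 3*k < 1
Before s := s + 6: 3*k < 1
Before skip: 3*k < 1
Before assert ¬(3*n + 3 > 3*s + s + 9): (¬(3*n > 4*s + 6)) ∧ 3*k < 1
Before s := s + s - 9: (¬(3*n > 8*s - 30)) ∧ 3*k < 1
The weakest precondition is (¬(3*n > 8*s - 30)) ∧ 3*k < 1.
Check whether (¬(3*n > 8*s - 30)) ∧ 3*k < -1 implies it.
Every state satisfying the precondition satisfies the weakest precondition: the implication holds.
Answer: valid


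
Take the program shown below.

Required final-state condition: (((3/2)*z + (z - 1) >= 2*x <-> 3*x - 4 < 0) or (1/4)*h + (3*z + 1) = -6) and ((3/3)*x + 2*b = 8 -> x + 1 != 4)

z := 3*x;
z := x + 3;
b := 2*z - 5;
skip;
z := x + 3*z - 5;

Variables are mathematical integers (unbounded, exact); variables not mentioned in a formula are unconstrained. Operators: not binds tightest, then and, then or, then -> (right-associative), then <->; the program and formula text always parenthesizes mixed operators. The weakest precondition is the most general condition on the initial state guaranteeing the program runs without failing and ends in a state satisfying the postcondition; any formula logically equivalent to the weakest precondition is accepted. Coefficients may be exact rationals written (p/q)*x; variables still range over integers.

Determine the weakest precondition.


Working backward. After the program, the postcondition (((3/2)*z + (z - 1) >= 2*x <-> 3*x - 4 < 0) or (1/4)*h + (3*z + 1) = -6) and ((3/3)*x + 2*b = 8 -> x + 1 != 4) must hold; in canonical form it is (((5/2)*z >= 2*x + 1 <-> 3*x < 4) or (1/4)*h + 3*z = -7) and (2*b + x = 8 -> x != 3).
Before z := x + 3*z - 5: (((1/2)*x + (15/2)*z >= 27/2 <-> 3*x < 4) or (1/4)*h + 3*x + 9*z = 8) and (2*b + x = 8 -> x != 3)
Before skip: (((1/2)*x + (15/2)*z >= 27/2 <-> 3*x < 4) or (1/4)*h + 3*x + 9*z = 8) and (2*b + x = 8 -> x != 3)
Before b := 2*z - 5: (((1/2)*x + (15/2)*z >= 27/2 <-> 3*x < 4) or (1/4)*h + 3*x + 9*z = 8) and (x + 4*z = 18 -> x != 3)
Before z := x + 3: ((8*x >= -9 <-> 3*x < 4) or (1/4)*h + 12*x = -19) and (5*x = 6 -> x != 3)
Before z := 3*x: ((8*x >= -9 <-> 3*x < 4) or (1/4)*h + 12*x = -19) and (5*x = 6 -> x != 3)
Answer: WP = ((8*x >= -9 <-> 3*x < 4) or (1/4)*h + 12*x = -19) and (5*x = 6 -> x != 3)


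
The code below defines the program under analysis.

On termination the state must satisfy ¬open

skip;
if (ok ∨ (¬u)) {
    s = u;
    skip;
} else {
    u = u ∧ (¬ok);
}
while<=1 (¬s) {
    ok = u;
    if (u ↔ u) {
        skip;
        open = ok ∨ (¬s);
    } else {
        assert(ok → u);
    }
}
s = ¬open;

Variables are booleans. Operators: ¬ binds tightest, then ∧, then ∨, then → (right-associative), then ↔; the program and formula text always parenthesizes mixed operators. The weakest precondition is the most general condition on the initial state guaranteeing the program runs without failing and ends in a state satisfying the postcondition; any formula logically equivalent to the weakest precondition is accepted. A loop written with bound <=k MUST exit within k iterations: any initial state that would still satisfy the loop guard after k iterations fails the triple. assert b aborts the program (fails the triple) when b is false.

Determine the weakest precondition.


Working backward. After the program, ¬open must hold.
Before s := ¬open: ¬open
Before the loop (bound <=1), unroll the exhaustion recursion (WP_0 = exit-now case; WP_j = one more guarded iteration, up to j = 1):
  WP_0: s ∧ (¬open)
  WP_1: ((¬s) → (s ∧ (¬(u ∨ (¬s))))) ∧ (s → (¬open))
So before the loop: ((¬s) → (s ∧ (¬(u ∨ (¬s))))) ∧ (s → (¬open))
Then branch requires u ∧ (u → (¬open)); else branch requires ((¬s) → (s ∧ (¬((u ∧ (¬ok)) ∨ (¬s))))) ∧ (s → (¬open)).
Before the if: ((ok ∨ (¬u)) → (u ∧ (u → (¬open)))) ∧ ((¬(ok ∨ (¬u))) → (((¬s) → (s ∧ (¬((u ∧ (¬ok)) ∨ (¬s))))) ∧ (s → (¬open))))
Before skip: ((ok ∨ (¬u)) → (u ∧ (u → (¬open)))) ∧ ((¬(ok ∨ (¬u))) → (((¬s) → (s ∧ (¬((u ∧ (¬ok)) ∨ (¬s))))) ∧ (s → (¬open))))
Answer: WP = ((ok ∨ (¬u)) → (u ∧ (u → (¬open)))) ∧ ((¬(ok ∨ (¬u))) → (((¬s) → (s ∧ (¬((u ∧ (¬ok)) ∨ (¬s))))) ∧ (s → (¬open))))


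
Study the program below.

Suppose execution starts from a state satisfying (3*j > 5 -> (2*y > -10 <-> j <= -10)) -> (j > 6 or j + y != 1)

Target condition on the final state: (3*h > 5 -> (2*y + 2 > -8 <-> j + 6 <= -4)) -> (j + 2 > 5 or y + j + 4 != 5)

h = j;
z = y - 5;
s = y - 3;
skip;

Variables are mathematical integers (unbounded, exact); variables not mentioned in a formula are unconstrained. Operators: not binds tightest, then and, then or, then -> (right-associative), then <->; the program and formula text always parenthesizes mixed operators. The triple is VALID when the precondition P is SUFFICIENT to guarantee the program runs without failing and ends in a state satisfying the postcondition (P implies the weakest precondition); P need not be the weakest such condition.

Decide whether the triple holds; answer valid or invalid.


Working backward. After the program, the postcondition (3*h > 5 -> (2*y + 2 > -8 <-> j + 6 <= -4)) -> (j + 2 > 5 or y + j + 4 != 5) must hold; in canonical form it is (3*h > 5 -> (2*y > -10 <-> j <= -10)) -> (j > 3 or j + y != 1).
Before skip: (3*h > 5 -> (2*y > -10 <-> j <= -10)) -> (j > 3 or j + y != 1)
Before s := y - 3: (3*h > 5 -> (2*y > -10 <-> j <= -10)) -> (j > 3 or j + y != 1)
Before z := y - 5: (3*h > 5 -> (2*y > -10 <-> j <= -10)) -> (j > 3 or j + y != 1)
Before h := j: (3*j > 5 -> (2*y > -10 <-> j <= -10)) -> (j > 3 or j + y != 1)
The weakest precondition is (3*j > 5 -> (2*y > -10 <-> j <= -10)) -> (j > 3 or j + y != 1).
Check whether (3*j > 5 -> (2*y > -10 <-> j <= -10)) -> (j > 6 or j + y != 1) implies it.
Every state satisfying the precondition satisfies the weakest precondition: the implication holds.
Answer: valid


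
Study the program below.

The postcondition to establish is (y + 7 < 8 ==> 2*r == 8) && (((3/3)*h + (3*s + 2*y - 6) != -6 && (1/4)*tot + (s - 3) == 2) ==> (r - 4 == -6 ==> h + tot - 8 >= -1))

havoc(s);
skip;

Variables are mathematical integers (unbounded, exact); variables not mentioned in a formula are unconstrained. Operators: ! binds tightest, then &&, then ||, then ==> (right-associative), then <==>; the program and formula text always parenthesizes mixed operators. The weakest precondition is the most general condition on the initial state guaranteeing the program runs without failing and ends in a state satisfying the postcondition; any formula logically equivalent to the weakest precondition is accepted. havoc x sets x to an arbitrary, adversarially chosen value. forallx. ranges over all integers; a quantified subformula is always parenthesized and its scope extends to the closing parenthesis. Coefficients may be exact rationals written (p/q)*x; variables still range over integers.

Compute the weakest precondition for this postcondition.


Working backward. After the program, the postcondition (y + 7 < 8 ==> 2*r == 8) && (((3/3)*h + (3*s + 2*y - 6) != -6 && (1/4)*tot + (s - 3) == 2) ==> (r - 4 == -6 ==> h + tot - 8 >= -1)) must hold; in canonical form it is (y < 1 ==> 2*r == 8) && ((h + 3*s + 2*y != 0 && s + (1/4)*tot == 5) ==> (r == -2 ==> h + tot >= 7)).
Before skip: (y < 1 ==> 2*r == 8) && ((h + 3*s + 2*y != 0 && s + (1/4)*tot == 5) ==> (r == -2 ==> h + tot >= 7))
Before havoc s: forall s_1. ((y < 1 ==> 2*r == 8) && ((h + 3*s_1 + 2*y != 0 && s_1 + (1/4)*tot == 5) ==> (r == -2 ==> h + tot >= 7)))
Answer: WP = forall s_1. ((y < 1 ==> 2*r == 8) && ((h + 3*s_1 + 2*y != 0 && s_1 + (1/4)*tot == 5) ==> (r == -2 ==> h + tot >= 7)))


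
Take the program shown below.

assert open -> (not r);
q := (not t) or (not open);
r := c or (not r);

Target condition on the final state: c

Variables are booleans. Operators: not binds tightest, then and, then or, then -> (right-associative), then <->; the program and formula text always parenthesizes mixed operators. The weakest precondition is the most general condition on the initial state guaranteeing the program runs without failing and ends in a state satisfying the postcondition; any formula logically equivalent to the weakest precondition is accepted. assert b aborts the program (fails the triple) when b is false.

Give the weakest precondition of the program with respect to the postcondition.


Working backward. After the program, c must hold.
Before r := c or (not r): c
Before q := (not t) or (not open): c
Before assert open -> (not r): (open -> (not r)) and c
Answer: WP = (open -> (not r)) and c


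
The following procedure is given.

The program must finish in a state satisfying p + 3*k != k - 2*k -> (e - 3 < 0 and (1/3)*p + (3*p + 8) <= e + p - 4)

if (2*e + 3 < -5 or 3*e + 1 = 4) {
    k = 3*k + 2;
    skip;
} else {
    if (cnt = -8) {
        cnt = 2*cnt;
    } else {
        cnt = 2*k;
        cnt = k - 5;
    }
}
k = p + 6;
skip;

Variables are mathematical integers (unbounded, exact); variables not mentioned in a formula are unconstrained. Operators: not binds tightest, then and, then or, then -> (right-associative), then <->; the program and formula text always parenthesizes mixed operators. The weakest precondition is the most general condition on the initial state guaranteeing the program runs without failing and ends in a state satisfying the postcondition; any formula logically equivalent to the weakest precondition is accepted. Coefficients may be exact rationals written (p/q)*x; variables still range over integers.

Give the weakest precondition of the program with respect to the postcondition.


Working backward. After the program, the postcondition p + 3*k != k - 2*k -> (e - 3 < 0 and (1/3)*p + (3*p + 8) <= e + p - 4) must hold; in canonical form it is 4*k + p != 0 -> (e < 3 and (7/3)*p <= e - 12).
Before skip: 4*k + p != 0 -> (e < 3 and (7/3)*p <= e - 12)
Before k := p + 6: 5*p != -24 -> (e < 3 and (7/3)*p <= e - 12)
Then branch requires 5*p != -24 -> (e < 3 and (7/3)*p <= e - 12); else branch requires (cnt = -8 -> (5*p != -24 -> (e < 3 and (7/3)*p <= e - 12))) and ((not (cnt = -8)) -> (5*p != -24 -> (e < 3 and (7/3)*p <= e - 12))).
Before the if: ((2*e < -8 or 3*e = 3) -> (5*p != -24 -> (e < 3 and (7/3)*p <= e - 12))) and ((not (2*e < -8 or 3*e = 3)) -> ((cnt = -8 -> (5*p != -24 -> (e < 3 and (7/3)*p <= e - 12))) and ((not (cnt = -8)) -> (5*p != -24 -> (e < 3 and (7/3)*p <= e - 12)))))
Answer: WP = ((2*e < -8 or 3*e = 3) -> (5*p != -24 -> (e < 3 and (7/3)*p <= e - 12))) and ((not (2*e < -8 or 3*e = 3)) -> ((cnt = -8 -> (5*p != -24 -> (e < 3 and (7/3)*p <= e - 12))) and ((not (cnt = -8)) -> (5*p != -24 -> (e < 3 and (7/3)*p <= e - 12)))))


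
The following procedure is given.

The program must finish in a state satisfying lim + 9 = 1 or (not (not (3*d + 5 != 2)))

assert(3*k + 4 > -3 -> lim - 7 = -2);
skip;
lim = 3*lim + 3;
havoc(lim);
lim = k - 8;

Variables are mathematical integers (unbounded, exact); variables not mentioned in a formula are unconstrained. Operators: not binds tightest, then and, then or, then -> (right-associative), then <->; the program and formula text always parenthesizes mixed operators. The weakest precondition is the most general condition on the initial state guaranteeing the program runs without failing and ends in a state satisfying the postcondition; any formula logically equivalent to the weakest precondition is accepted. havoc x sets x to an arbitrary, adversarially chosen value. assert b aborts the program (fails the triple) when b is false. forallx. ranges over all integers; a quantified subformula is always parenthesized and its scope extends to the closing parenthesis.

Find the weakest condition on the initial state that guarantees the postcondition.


Working backward. After the program, the postcondition lim + 9 = 1 or (not (not (3*d + 5 != 2))) must hold; in canonical form it is lim = -8 or 3*d != -3.
Before lim := k - 8: k = 0 or 3*d != -3
Before havoc lim: k = 0 or 3*d != -3
Before lim := 3*lim + 3: k = 0 or 3*d != -3
Before skip: k = 0 or 3*d != -3
Before assert 3*k + 4 > -3 -> lim - 7 = -2: (3*k > -7 -> lim = 5) and (k = 0 or 3*d != -3)
Answer: WP = (3*k > -7 -> lim = 5) and (k = 0 or 3*d != -3)


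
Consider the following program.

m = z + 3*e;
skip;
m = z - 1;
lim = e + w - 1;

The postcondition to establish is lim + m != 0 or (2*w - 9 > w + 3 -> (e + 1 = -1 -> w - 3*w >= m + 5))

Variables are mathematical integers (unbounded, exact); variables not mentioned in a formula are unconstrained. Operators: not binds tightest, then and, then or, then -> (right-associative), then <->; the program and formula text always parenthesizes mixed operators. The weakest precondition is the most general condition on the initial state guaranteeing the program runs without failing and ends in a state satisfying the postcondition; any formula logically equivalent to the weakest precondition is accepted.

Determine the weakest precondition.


Working backward. After the program, the postcondition lim + m != 0 or (2*w - 9 > w + 3 -> (e + 1 = -1 -> w - 3*w >= m + 5)) must hold; in canonical form it is lim + m != 0 or (w > 12 -> (e = -2 -> m + 2*w <= -5)).
Before lim := e + w - 1: e + m + w != 1 or (w > 12 -> (e = -2 -> m + 2*w <= -5))
Before m := z - 1: e + w + z != 2 or (w > 12 -> (e = -2 -> 2*w + z <= -4))
Before skip: e + w + z != 2 or (w > 12 -> (e = -2 -> 2*w + z <= -4))
Before m := z + 3*e: e + w + z != 2 or (w > 12 -> (e = -2 -> 2*w + z <= -4))
Answer: WP = e + w + z != 2 or (w > 12 -> (e = -2 -> 2*w + z <= -4))


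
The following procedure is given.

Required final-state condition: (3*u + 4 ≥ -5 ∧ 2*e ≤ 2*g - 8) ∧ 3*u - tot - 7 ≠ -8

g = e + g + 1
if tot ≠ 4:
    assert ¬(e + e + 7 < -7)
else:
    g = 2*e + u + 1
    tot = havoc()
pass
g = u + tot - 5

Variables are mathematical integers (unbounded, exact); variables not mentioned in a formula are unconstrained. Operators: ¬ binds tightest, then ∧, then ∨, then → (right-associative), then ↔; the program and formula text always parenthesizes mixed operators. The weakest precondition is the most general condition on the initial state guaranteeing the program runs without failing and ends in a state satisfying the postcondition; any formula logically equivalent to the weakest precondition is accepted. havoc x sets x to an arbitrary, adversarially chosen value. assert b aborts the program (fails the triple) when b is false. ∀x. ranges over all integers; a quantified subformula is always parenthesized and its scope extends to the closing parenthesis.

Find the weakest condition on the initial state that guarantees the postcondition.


Working backward. After the program, the postcondition (3*u + 4 ≥ -5 ∧ 2*e ≤ 2*g - 8) ∧ 3*u - tot - 7 ≠ -8 must hold; in canonical form it is 3*u ≥ -9 ∧ 2*e ≤ 2*g - 8 ∧ 3*u ≠ tot - 1.
Before g := u + tot - 5: 3*u ≥ -9 ∧ 2*e ≤ 2*tot + 2*u - 18 ∧ 3*u ≠ tot - 1
Before skip: 3*u ≥ -9 ∧ 2*e ≤ 2*tot + 2*u - 18 ∧ 3*u ≠ tot - 1
Then branch requires (¬(2*e < -14)) ∧ 3*u ≥ -9 ∧ 2*e ≤ 2*tot + 2*u - 18 ∧ 3*u ≠ tot - 1; else branch requires ∀tot_1. (3*u ≥ -9 ∧ 2*e ≤ 2*tot_1 + 2*u - 18 ∧ 3*u ≠ tot_1 - 1).
Before the if: (tot ≠ 4 → ((¬(2*e < -14)) ∧ 3*u ≥ -9 ∧ 2*e ≤ 2*tot + 2*u - 18 ∧ 3*u ≠ tot - 1)) ∧ ((¬(tot ≠ 4)) → (∀tot_1. (3*u ≥ -9 ∧ 2*e ≤ 2*tot_1 + 2*u - 18 ∧ 3*u ≠ tot_1 - 1)))
Before g := e + g + 1: (tot ≠ 4 → ((¬(2*e < -14)) ∧ 3*u ≥ -9 ∧ 2*e ≤ 2*tot + 2*u - 18 ∧ 3*u ≠ tot - 1)) ∧ ((¬(tot ≠ 4)) → (∀tot_1. (3*u ≥ -9 ∧ 2*e ≤ 2*tot_1 + 2*u - 18 ∧ 3*u ≠ tot_1 - 1)))
Answer: WP = (tot ≠ 4 → ((¬(2*e < -14)) ∧ 3*u ≥ -9 ∧ 2*e ≤ 2*tot + 2*u - 18 ∧ 3*u ≠ tot - 1)) ∧ ((¬(tot ≠ 4)) → (∀tot_1. (3*u ≥ -9 ∧ 2*e ≤ 2*tot_1 + 2*u - 18 ∧ 3*u ≠ tot_1 - 1)))


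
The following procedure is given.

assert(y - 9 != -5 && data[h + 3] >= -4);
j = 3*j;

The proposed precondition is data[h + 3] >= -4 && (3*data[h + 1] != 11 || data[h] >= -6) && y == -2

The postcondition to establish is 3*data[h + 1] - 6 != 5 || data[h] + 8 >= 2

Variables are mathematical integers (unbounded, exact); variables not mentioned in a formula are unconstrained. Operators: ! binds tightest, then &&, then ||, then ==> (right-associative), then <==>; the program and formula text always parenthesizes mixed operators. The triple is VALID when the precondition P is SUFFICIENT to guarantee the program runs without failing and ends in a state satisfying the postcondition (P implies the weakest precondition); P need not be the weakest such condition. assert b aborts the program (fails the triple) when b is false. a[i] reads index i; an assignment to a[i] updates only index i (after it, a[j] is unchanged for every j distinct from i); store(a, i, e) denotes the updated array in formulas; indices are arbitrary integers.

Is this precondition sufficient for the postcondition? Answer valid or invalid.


Working backward. After the program, the postcondition 3*data[h + 1] - 6 != 5 || data[h] + 8 >= 2 must hold; in canonical form it is 3*data[h + 1] != 11 || data[h] >= -6.
Before j := 3*j: 3*data[h + 1] != 11 || data[h] >= -6
Before assert y - 9 != -5 && data[h + 3] >= -4: y != 4 && data[h + 3] >= -4 && (3*data[h + 1] != 11 || data[h] >= -6)
The weakest precondition is y != 4 && data[h + 3] >= -4 && (3*data[h + 1] != 11 || data[h] >= -6).
Check whether data[h + 3] >= -4 && (3*data[h + 1] != 11 || data[h] >= -6) && y == -2 implies it.
Every state satisfying the precondition satisfies the weakest precondition: the implication holds.
Answer: valid


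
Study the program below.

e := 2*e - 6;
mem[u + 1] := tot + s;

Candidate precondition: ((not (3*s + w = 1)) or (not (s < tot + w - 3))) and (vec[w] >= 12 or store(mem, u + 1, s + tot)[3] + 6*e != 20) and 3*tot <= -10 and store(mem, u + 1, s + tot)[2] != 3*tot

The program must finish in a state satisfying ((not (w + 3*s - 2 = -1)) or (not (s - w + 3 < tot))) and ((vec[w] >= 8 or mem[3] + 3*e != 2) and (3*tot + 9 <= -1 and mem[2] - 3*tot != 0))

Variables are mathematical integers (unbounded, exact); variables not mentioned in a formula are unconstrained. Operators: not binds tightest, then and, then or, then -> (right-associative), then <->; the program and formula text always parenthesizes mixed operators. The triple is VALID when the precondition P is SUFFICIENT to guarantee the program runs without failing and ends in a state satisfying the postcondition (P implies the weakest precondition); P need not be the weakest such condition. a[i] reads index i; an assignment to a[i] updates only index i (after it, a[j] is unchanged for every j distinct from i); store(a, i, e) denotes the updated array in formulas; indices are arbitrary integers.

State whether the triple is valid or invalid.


Working backward. After the program, the postcondition ((not (w + 3*s - 2 = -1)) or (not (s - w + 3 < tot))) and ((vec[w] >= 8 or mem[3] + 3*e != 2) and (3*tot + 9 <= -1 and mem[2] - 3*tot != 0)) must hold; in canonical form it is ((not (3*s + w = 1)) or (not (s < tot + w - 3))) and (vec[w] >= 8 or mem[3] + 3*e != 2) and 3*tot <= -10 and mem[2] != 3*tot.
Before mem[u + 1] := tot + s: ((not (3*s + w = 1)) or (not (s < tot + w - 3))) and (vec[w] >= 8 or store(mem, u + 1, s + tot)[3] + 3*e != 2) and 3*tot <= -10 and store(mem, u + 1, s + tot)[2] != 3*tot
Before e := 2*e - 6: ((not (3*s + w = 1)) or (not (s < tot + w - 3))) and (vec[w] >= 8 or store(mem, u + 1, s + tot)[3] + 6*e != 20) and 3*tot <= -10 and store(mem, u + 1, s + tot)[2] != 3*tot
The weakest precondition is ((not (3*s + w = 1)) or (not (s < tot + w - 3))) and (vec[w] >= 8 or store(mem, u + 1, s + tot)[3] + 6*e != 20) and 3*tot <= -10 and store(mem, u + 1, s + tot)[2] != 3*tot.
Check whether ((not (3*s + w = 1)) or (not (s < tot + w - 3))) and (vec[w] >= 12 or store(mem, u + 1, s + tot)[3] + 6*e != 20) and 3*tot <= -10 and store(mem, u + 1, s + tot)[2] != 3*tot implies it.
Every state satisfying the precondition satisfies the weakest precondition: the implication holds.
Answer: valid


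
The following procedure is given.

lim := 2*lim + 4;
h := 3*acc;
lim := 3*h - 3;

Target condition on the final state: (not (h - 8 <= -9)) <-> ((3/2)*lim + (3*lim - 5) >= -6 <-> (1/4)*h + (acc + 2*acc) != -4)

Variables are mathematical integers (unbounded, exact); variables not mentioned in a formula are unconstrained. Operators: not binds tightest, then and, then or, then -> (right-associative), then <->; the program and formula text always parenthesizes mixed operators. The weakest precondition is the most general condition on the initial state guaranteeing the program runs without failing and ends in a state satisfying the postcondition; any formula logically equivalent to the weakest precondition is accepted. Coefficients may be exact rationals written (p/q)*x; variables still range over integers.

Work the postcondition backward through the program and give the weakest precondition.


Working backward. After the program, the postcondition (not (h - 8 <= -9)) <-> ((3/2)*lim + (3*lim - 5) >= -6 <-> (1/4)*h + (acc + 2*acc) != -4) must hold; in canonical form it is (not (h <= -1)) <-> ((9/2)*lim >= -1 <-> 3*acc + (1/4)*h != -4).
Before lim := 3*h - 3: (not (h <= -1)) <-> ((27/2)*h >= 25/2 <-> 3*acc + (1/4)*h != -4)
Before h := 3*acc: (not (3*acc <= -1)) <-> ((81/2)*acc >= 25/2 <-> (15/4)*acc != -4)
Before lim := 2*lim + 4: (not (3*acc <= -1)) <-> ((81/2)*acc >= 25/2 <-> (15/4)*acc != -4)
Answer: WP = (not (3*acc <= -1)) <-> ((81/2)*acc >= 25/2 <-> (15/4)*acc != -4)


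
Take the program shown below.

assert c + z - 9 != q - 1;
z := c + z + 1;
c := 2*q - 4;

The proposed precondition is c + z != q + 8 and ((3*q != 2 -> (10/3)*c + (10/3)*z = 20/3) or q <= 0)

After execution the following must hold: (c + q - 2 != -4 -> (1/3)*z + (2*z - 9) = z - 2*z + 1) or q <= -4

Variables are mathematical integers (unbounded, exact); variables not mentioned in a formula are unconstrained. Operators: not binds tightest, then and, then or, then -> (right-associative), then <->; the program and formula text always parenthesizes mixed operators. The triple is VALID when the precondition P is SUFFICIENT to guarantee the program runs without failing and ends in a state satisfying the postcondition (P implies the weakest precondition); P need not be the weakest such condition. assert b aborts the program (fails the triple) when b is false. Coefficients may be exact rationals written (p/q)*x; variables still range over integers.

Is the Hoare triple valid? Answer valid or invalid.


Working backward. After the program, the postcondition (c + q - 2 != -4 -> (1/3)*z + (2*z - 9) = z - 2*z + 1) or q <= -4 must hold; in canonical form it is (c + q != -2 -> (10/3)*z = 10) or q <= -4.
Before c := 2*q - 4: (3*q != 2 -> (10/3)*z = 10) or q <= -4
Before z := c + z + 1: (3*q != 2 -> (10/3)*c + (10/3)*z = 20/3) or q <= -4
Before assert c + z - 9 != q - 1: c + z != q + 8 and ((3*q != 2 -> (10/3)*c + (10/3)*z = 20/3) or q <= -4)
The weakest precondition is c + z != q + 8 and ((3*q != 2 -> (10/3)*c + (10/3)*z = 20/3) or q <= -4).
Check whether c + z != q + 8 and ((3*q != 2 -> (10/3)*c + (10/3)*z = 20/3) or q <= 0) implies it.
Countermodel: at the initial state c = 0, q = 0, z = 0, the precondition holds but the weakest precondition fails.
Answer: invalid


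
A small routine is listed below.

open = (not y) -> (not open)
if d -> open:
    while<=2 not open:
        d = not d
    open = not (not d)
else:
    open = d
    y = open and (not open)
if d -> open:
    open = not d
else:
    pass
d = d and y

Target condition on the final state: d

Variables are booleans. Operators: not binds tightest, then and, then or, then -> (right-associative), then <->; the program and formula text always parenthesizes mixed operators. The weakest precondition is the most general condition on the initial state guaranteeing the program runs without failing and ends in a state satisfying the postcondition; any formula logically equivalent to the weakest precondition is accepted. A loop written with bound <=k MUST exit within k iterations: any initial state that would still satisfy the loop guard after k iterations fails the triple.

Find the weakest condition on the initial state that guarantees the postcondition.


Working backward. After the program, d must hold.
Before d := d and y: d and y
Then branch requires d and y; else branch requires d and y.
Before the if: ((d -> open) -> (d and y)) and ((not (d -> open)) -> (d and y))
Then branch requires ((not open) -> (((not open) -> (open and d and y)) and (open -> ((not d) and y)))) and (open -> (d and y)); else branch requires false.
Before the if: ((d -> open) -> (((not open) -> (((not open) -> (open and d and y)) and (open -> ((not d) and y)))) and (open -> (d and y)))) and (d -> open)
Before open := (not y) -> (not open): ((d -> ((not y) -> (not open))) -> (((not ((not y) -> (not open))) -> (((not ((not y) -> (not open))) -> (((not y) -> (not open)) and d and y)) and (((not y) -> (not open)) -> ((not d) and y)))) and (((not y) -> (not open)) -> (d and y)))) and (d -> ((not y) -> (not open)))
Answer: WP = ((d -> ((not y) -> (not open))) -> (((not ((not y) -> (not open))) -> (((not ((not y) -> (not open))) -> (((not y) -> (not open)) and d and y)) and (((not y) -> (not open)) -> ((not d) and y)))) and (((not y) -> (not open)) -> (d and y)))) and (d -> ((not y) -> (not open)))


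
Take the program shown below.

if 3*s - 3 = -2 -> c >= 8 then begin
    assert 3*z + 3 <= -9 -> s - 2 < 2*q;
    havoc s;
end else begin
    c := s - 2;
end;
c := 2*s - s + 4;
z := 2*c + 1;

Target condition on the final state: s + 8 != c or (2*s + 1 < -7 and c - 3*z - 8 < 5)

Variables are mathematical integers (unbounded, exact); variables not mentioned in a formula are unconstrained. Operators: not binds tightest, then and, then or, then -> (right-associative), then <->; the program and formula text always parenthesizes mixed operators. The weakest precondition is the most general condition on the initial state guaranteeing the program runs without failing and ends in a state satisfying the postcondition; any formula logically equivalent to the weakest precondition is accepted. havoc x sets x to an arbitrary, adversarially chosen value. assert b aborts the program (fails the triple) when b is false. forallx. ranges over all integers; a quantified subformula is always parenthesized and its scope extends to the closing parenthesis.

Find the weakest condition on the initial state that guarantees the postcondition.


Working backward. After the program, the postcondition s + 8 != c or (2*s + 1 < -7 and c - 3*z - 8 < 5) must hold; in canonical form it is s != c - 8 or (2*s < -8 and c < 3*z + 13).
Before z := 2*c + 1: s != c - 8 or (2*s < -8 and 5*c > -16)
Before c := 2*s - s + 4: true
Then branch requires 3*z <= -12 -> s < 2*q + 2; else branch requires true.
Before the if: (3*s = 1 -> c >= 8) -> (3*z <= -12 -> s < 2*q + 2)
Answer: WP = (3*s = 1 -> c >= 8) -> (3*z <= -12 -> s < 2*q + 2)


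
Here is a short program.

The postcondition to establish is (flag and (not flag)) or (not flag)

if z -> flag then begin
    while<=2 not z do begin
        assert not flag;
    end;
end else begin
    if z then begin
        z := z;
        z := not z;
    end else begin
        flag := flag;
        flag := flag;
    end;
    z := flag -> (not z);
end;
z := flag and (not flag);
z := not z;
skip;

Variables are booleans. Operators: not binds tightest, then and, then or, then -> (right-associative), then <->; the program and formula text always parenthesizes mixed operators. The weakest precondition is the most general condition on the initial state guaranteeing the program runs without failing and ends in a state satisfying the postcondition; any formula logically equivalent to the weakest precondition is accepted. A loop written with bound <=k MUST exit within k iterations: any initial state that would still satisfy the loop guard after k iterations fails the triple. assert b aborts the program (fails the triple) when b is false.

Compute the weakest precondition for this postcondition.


Working backward. After the program, the postcondition (flag and (not flag)) or (not flag) must hold; in canonical form it is not flag.
Before skip: not flag
Before z := not z: not flag
Before z := flag and (not flag): not flag
Then branch requires ((not z) -> ((not flag) and ((not z) -> ((not flag) and z)) and (z -> (not flag)))) and (z -> (not flag)); else branch requires (z -> (not flag)) and ((not z) -> (not flag)).
Before the if: ((z -> flag) -> (((not z) -> ((not flag) and ((not z) -> ((not flag) and z)) and (z -> (not flag)))) and (z -> (not flag)))) and ((not (z -> flag)) -> ((z -> (not flag)) and ((not z) -> (not flag))))
Answer: WP = ((z -> flag) -> (((not z) -> ((not flag) and ((not z) -> ((not flag) and z)) and (z -> (not flag)))) and (z -> (not flag)))) and ((not (z -> flag)) -> ((z -> (not flag)) and ((not z) -> (not flag))))


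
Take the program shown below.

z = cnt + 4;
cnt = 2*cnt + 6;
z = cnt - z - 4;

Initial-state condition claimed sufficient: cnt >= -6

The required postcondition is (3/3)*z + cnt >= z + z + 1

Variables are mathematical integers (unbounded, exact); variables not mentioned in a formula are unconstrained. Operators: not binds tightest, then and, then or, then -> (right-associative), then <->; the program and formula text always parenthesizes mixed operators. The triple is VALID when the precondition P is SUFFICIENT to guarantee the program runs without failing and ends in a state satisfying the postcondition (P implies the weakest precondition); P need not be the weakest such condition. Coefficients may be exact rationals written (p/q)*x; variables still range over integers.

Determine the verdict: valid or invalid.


Working backward. After the program, the postcondition (3/3)*z + cnt >= z + z + 1 must hold; in canonical form it is cnt >= z + 1.
Before z := cnt - z - 4: z >= -3
Before cnt := 2*cnt + 6: z >= -3
Before z := cnt + 4: cnt >= -7
The weakest precondition is cnt >= -7.
Check whether cnt >= -6 implies it.
Every state satisfying the precondition satisfies the weakest precondition: the implication holds.
Answer: valid


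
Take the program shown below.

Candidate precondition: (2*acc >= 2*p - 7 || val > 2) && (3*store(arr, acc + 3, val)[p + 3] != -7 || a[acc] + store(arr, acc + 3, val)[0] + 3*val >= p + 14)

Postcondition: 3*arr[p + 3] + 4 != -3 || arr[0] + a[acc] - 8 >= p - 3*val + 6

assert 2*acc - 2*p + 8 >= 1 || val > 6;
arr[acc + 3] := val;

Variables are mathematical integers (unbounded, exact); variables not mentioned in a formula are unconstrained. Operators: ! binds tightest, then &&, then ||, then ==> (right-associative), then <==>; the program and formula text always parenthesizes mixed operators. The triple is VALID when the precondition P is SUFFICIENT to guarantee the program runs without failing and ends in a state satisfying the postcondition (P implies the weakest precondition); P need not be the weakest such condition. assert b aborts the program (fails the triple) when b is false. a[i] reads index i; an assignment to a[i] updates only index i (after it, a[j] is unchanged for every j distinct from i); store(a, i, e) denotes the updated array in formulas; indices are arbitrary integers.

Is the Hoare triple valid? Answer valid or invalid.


Working backward. After the program, the postcondition 3*arr[p + 3] + 4 != -3 || arr[0] + a[acc] - 8 >= p - 3*val + 6 must hold; in canonical form it is 3*arr[p + 3] != -7 || a[acc] + arr[0] + 3*val >= p + 14.
Before arr[acc + 3] := val: 3*store(arr, acc + 3, val)[p + 3] != -7 || a[acc] + store(arr, acc + 3, val)[0] + 3*val >= p + 14
Before assert 2*acc - 2*p + 8 >= 1 || val > 6: (2*acc >= 2*p - 7 || val > 6) && (3*store(arr, acc + 3, val)[p + 3] != -7 || a[acc] + store(arr, acc + 3, val)[0] + 3*val >= p + 14)
The weakest precondition is (2*acc >= 2*p - 7 || val > 6) && (3*store(arr, acc + 3, val)[p + 3] != -7 || a[acc] + store(arr, acc + 3, val)[0] + 3*val >= p + 14).
Check whether (2*acc >= 2*p - 7 || val > 2) && (3*store(arr, acc + 3, val)[p + 3] != -7 || a[acc] + store(arr, acc + 3, val)[0] + 3*val >= p + 14) implies it.
Countermodel: at the initial state a = {[-4] = 0, [-1] = 0, [0] = 0, [3] = 0, elsewhere 0}, acc = -4, arr = {[-4] = 0, [-1] = 0, [0] = 0, [3] = 0, elsewhere 0}, p = 0, val = 3, the precondition holds but the weakest precondition fails.
Answer: invalid


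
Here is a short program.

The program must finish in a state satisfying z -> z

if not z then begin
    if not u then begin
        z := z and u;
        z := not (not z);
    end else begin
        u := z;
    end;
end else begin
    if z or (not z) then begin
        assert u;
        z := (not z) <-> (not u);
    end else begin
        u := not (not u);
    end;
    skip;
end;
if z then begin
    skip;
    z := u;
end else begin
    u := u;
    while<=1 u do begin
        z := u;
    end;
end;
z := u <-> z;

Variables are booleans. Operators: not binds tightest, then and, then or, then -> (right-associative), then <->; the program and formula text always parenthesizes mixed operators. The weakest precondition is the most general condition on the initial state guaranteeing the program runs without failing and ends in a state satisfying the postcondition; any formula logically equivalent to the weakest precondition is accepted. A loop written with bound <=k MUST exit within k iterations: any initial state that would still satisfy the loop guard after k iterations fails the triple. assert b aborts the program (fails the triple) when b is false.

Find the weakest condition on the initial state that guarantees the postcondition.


Working backward. After the program, the postcondition z -> z must hold; in canonical form it is true.
Before z := u <-> z: true
Then branch requires true; else branch requires u -> (not u).
Before the if: (not z) -> (u -> (not u))
Then branch requires ((not u) -> ((not (z and u)) -> (u -> (not u)))) and (u -> ((not z) -> (z -> (not z)))); else branch requires u and ((not ((not z) <-> (not u))) -> (u -> (not u))).
Before the if: ((not z) -> (((not u) -> ((not (z and u)) -> (u -> (not u)))) and (u -> ((not z) -> (z -> (not z)))))) and (z -> (u and ((not ((not z) <-> (not u))) -> (u -> (not u)))))
Answer: WP = ((not z) -> (((not u) -> ((not (z and u)) -> (u -> (not u)))) and (u -> ((not z) -> (z -> (not z)))))) and (z -> (u and ((not ((not z) <-> (not u))) -> (u -> (not u)))))


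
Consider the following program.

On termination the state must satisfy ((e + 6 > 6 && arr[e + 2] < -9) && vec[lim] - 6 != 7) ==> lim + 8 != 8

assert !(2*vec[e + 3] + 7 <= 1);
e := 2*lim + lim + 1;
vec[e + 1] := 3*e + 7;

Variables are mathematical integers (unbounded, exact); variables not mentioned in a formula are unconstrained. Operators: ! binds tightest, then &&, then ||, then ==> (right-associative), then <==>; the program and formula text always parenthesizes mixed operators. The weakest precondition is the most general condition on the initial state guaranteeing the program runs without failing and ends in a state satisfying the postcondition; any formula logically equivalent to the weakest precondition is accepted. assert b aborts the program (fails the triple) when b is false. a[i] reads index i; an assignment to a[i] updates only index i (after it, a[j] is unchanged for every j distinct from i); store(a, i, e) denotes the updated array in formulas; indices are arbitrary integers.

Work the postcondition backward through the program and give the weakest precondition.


Working backward. After the program, the postcondition ((e + 6 > 6 && arr[e + 2] < -9) && vec[lim] - 6 != 7) ==> lim + 8 != 8 must hold; in canonical form it is (e > 0 && arr[e + 2] < -9 && vec[lim] != 13) ==> lim != 0.
Before vec[e + 1] := 3*e + 7: (e > 0 && arr[e + 2] < -9 && store(vec, e + 1, 3*e + 7)[lim] != 13) ==> lim != 0
Before e := 2*lim + lim + 1: (3*lim > -1 && arr[3*lim + 3] < -9 && store(vec, 3*lim + 2, 9*lim + 10)[lim] != 13) ==> lim != 0
Before assert !(2*vec[e + 3] + 7 <= 1): (!(2*vec[e + 3] <= -6)) && ((3*lim > -1 && arr[3*lim + 3] < -9 && store(vec, 3*lim + 2, 9*lim + 10)[lim] != 13) ==> lim != 0)
Answer: WP = (!(2*vec[e + 3] <= -6)) && ((3*lim > -1 && arr[3*lim + 3] < -9 && store(vec, 3*lim + 2, 9*lim + 10)[lim] != 13) ==> lim != 0)


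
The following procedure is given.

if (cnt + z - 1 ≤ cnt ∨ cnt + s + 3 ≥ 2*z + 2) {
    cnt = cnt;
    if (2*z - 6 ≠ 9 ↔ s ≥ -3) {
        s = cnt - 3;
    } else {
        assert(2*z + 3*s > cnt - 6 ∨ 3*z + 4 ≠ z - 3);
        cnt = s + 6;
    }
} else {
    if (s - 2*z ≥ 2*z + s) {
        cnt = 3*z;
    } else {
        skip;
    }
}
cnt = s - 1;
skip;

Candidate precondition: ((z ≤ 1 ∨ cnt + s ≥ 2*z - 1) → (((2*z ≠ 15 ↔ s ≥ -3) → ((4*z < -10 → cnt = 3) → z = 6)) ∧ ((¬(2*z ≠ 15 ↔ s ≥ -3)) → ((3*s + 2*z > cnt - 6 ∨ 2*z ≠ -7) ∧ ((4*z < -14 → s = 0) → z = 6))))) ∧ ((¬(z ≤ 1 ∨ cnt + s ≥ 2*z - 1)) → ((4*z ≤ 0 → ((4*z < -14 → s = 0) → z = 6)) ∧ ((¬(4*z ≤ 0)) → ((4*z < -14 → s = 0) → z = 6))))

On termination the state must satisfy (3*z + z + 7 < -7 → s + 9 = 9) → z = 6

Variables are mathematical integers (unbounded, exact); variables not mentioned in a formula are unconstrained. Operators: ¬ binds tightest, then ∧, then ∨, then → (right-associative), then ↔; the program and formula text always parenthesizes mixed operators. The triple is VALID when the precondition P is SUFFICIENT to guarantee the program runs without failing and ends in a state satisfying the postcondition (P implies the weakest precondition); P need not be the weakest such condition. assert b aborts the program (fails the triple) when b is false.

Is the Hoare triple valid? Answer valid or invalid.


Working backward. After the program, the postcondition (3*z + z + 7 < -7 → s + 9 = 9) → z = 6 must hold; in canonical form it is (4*z < -14 → s = 0) → z = 6.
Before skip: (4*z < -14 → s = 0) → z = 6
Before cnt := s - 1: (4*z < -14 → s = 0) → z = 6
Then branch requires ((2*z ≠ 15 ↔ s ≥ -3) → ((4*z < -14 → cnt = 3) → z = 6)) ∧ ((¬(2*z ≠ 15 ↔ s ≥ -3)) → ((3*s + 2*z > cnt - 6 ∨ 2*z ≠ -7) ∧ ((4*z < -14 → s = 0) → z = 6))); else branch requires (4*z ≤ 0 → ((4*z < -14 → s = 0) → z = 6)) ∧ ((¬(4*z ≤ 0)) → ((4*z < -14 → s = 0) → z = 6)).
Before the if: ((z ≤ 1 ∨ cnt + s ≥ 2*z - 1) → (((2*z ≠ 15 ↔ s ≥ -3) → ((4*z < -14 → cnt = 3) → z = 6)) ∧ ((¬(2*z ≠ 15 ↔ s ≥ -3)) → ((3*s + 2*z > cnt - 6 ∨ 2*z ≠ -7) ∧ ((4*z < -14 → s = 0) → z = 6))))) ∧ ((¬(z ≤ 1 ∨ cnt + s ≥ 2*z - 1)) → ((4*z ≤ 0 → ((4*z < -14 → s = 0) → z = 6)) ∧ ((¬(4*z ≤ 0)) → ((4*z < -14 → s = 0) → z = 6))))
The weakest precondition is ((z ≤ 1 ∨ cnt + s ≥ 2*z - 1) → (((2*z ≠ 15 ↔ s ≥ -3) → ((4*z < -14 → cnt = 3) → z = 6)) ∧ ((¬(2*z ≠ 15 ↔ s ≥ -3)) → ((3*s + 2*z > cnt - 6 ∨ 2*z ≠ -7) ∧ ((4*z < -14 → s = 0) → z = 6))))) ∧ ((¬(z ≤ 1 ∨ cnt + s ≥ 2*z - 1)) → ((4*z ≤ 0 → ((4*z < -14 → s = 0) → z = 6)) ∧ ((¬(4*z ≤ 0)) → ((4*z < -14 → s = 0) → z = 6)))).
Check whether ((z ≤ 1 ∨ cnt + s ≥ 2*z - 1) → (((2*z ≠ 15 ↔ s ≥ -3) → ((4*z < -10 → cnt = 3) → z = 6)) ∧ ((¬(2*z ≠ 15 ↔ s ≥ -3)) → ((3*s + 2*z > cnt - 6 ∨ 2*z ≠ -7) ∧ ((4*z < -14 → s = 0) → z = 6))))) ∧ ((¬(z ≤ 1 ∨ cnt + s ≥ 2*z - 1)) → ((4*z ≤ 0 → ((4*z < -14 → s = 0) → z = 6)) ∧ ((¬(4*z ≤ 0)) → ((4*z < -14 → s = 0) → z = 6)))) implies it.
Countermodel: at the initial state cnt = -5, s = -3, z = -3, the precondition holds but the weakest precondition fails.
Answer: invalid
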